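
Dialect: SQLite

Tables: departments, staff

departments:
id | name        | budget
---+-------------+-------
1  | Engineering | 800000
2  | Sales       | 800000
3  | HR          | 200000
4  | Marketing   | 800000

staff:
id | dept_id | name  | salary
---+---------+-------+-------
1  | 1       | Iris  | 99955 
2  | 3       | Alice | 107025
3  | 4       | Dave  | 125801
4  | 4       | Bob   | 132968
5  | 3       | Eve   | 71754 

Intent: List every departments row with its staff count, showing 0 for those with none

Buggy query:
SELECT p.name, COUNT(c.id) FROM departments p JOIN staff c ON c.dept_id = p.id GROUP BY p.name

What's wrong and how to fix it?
Bug: An inner join excludes parents with zero children

Fix: Switch to LEFT JOIN to retain unmatched parent rows

Corrected query:
SELECT p.name, COUNT(c.id) FROM departments p LEFT JOIN staff c ON c.dept_id = p.id GROUP BY p.name

Result:
name        | COUNT(c.id)
------------+------------
Engineering | 1          
HR          | 2          
Marketing   | 2          
Sales       | 0          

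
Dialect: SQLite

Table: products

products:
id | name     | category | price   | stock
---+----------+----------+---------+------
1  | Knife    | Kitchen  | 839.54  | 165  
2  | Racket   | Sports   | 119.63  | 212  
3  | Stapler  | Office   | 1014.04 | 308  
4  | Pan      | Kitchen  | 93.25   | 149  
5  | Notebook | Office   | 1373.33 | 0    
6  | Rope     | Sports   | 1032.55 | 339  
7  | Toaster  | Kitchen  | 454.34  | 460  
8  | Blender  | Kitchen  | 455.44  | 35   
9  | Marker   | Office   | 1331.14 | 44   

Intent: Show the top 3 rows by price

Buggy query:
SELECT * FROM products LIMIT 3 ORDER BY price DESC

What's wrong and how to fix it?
Bug: ORDER BY cannot follow LIMIT; LIMIT is the final clause

Fix: Swap the clauses: ORDER BY first, then LIMIT

Corrected query:
SELECT * FROM products ORDER BY price DESC LIMIT 3

Result:
id | name     | category | price   | stock
---+----------+----------+---------+------
5  | Notebook | Office   | 1373.33 | 0    
9  | Marker   | Office   | 1331.14 | 44   
6  | Rope     | Sports   | 1032.55 | 339  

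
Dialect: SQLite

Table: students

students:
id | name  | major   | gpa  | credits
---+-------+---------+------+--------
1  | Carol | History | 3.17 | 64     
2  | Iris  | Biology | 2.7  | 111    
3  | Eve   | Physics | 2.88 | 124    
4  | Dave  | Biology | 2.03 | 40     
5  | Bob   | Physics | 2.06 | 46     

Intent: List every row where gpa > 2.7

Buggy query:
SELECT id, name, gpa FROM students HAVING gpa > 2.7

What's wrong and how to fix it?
Bug: HAVING filters the output of aggregation, but this query has no GROUP BY and no aggregate functions, so SQLite rejects it (HAVING clause on a non-aggregate query); the condition here is per row

Fix: Replace HAVING with WHERE since the condition applies to individual rows

Corrected query:
SELECT id, name, gpa FROM students WHERE gpa > 2.7

Result:
id | name  | gpa 
---+-------+-----
1  | Carol | 3.17
3  | Eve   | 2.88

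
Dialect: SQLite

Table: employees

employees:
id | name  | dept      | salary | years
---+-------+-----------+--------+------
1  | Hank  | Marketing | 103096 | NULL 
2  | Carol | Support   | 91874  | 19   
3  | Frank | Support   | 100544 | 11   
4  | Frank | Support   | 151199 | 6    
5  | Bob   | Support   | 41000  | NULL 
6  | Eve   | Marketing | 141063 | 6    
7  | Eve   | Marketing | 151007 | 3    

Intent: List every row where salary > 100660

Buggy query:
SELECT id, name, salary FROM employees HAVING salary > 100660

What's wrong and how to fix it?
Bug: This is a non-aggregate query (no GROUP BY, no aggregates), so in SQLite the HAVING clause is invalid here; a row-level condition belongs in WHERE

Fix: Replace HAVING with WHERE since the condition applies to individual rows

Corrected query:
SELECT id, name, salary FROM employees WHERE salary > 100660

Result:
id | name  | salary
---+-------+-------
1  | Hank  | 103096
4  | Frank | 151199
6  | Eve   | 141063
7  | Eve   | 151007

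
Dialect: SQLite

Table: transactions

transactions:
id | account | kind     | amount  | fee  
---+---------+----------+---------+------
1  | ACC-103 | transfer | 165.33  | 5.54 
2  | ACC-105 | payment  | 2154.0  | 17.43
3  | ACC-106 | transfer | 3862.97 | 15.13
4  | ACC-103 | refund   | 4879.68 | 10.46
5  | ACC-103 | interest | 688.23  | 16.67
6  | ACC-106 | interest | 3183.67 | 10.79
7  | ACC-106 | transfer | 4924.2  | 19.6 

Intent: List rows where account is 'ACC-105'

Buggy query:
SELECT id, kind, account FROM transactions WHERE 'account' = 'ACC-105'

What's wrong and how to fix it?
Bug: 'account' in single quotes is a string literal, not the column; the comparison is literal-vs-literal and never true

Fix: Reference the column as account without single quotes

Corrected query:
SELECT id, kind, account FROM transactions WHERE account = 'ACC-105'

Result:
id | kind    | account
---+---------+--------
2  | payment | ACC-105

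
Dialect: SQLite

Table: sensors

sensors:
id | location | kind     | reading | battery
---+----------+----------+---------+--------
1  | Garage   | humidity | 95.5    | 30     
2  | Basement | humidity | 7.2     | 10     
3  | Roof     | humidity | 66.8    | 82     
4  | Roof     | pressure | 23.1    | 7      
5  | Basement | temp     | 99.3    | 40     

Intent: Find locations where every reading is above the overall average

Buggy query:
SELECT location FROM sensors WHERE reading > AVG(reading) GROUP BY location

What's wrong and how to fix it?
Bug: WHERE evaluates per row before aggregation, so AVG() is unavailable

Fix: Use a subquery for AVG and a HAVING MIN(...) filter so the condition holds for every row in the group

Corrected query:
SELECT location FROM sensors GROUP BY location HAVING MIN(reading) > (SELECT AVG(reading) FROM sensors)

Result:
location
--------
Garage  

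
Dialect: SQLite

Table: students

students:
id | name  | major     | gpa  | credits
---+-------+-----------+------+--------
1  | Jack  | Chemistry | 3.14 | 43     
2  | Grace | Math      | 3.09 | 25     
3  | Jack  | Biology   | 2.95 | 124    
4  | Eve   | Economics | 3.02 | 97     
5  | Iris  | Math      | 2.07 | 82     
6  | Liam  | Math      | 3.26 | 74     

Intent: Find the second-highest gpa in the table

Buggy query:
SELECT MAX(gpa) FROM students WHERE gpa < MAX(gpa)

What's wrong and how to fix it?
Bug: The inner MAX is an aggregate inside WHERE, which is not allowed

Fix: Put the inner MAX in a scalar subquery

Corrected query:
SELECT MAX(gpa) FROM students WHERE gpa < (SELECT MAX(gpa) FROM students)

Result:
MAX(gpa)
--------
3.14    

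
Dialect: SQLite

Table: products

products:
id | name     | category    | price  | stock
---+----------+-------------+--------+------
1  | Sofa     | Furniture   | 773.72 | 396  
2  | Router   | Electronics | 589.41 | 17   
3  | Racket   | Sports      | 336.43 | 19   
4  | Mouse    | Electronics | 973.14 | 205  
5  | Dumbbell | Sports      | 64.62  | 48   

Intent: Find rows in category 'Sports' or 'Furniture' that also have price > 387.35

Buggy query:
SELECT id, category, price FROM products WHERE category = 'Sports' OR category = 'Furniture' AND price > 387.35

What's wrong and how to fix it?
Bug: AND binds tighter than OR, so this parses as category = 'Sports' OR (category = 'Furniture' AND price > 387.35)

Fix: Group the OR with parentheses (or use IN), then AND the threshold

Corrected query:
SELECT id, category, price FROM products WHERE (category = 'Sports' OR category = 'Furniture') AND price > 387.35

Result:
id | category  | price 
---+-----------+-------
1  | Furniture | 773.72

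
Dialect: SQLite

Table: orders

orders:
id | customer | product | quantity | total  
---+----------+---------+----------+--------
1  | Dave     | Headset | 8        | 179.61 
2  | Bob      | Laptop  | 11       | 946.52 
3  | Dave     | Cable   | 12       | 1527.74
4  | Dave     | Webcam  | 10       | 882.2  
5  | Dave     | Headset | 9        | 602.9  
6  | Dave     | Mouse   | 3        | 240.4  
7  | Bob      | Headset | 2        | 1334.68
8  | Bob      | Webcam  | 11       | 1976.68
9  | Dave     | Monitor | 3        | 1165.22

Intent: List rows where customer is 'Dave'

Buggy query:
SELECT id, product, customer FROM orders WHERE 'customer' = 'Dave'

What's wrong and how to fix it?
Bug: Single quotes denote string literals in SQL; the column name is being compared as a constant string

Fix: Reference the column as customer without single quotes

Corrected query:
SELECT id, product, customer FROM orders WHERE customer = 'Dave'

Result:
id | product | customer
---+---------+---------
1  | Headset | Dave    
3  | Cable   | Dave    
4  | Webcam  | Dave    
5  | Headset | Dave    
6  | Mouse   | Dave    
9  | Monitor | Dave    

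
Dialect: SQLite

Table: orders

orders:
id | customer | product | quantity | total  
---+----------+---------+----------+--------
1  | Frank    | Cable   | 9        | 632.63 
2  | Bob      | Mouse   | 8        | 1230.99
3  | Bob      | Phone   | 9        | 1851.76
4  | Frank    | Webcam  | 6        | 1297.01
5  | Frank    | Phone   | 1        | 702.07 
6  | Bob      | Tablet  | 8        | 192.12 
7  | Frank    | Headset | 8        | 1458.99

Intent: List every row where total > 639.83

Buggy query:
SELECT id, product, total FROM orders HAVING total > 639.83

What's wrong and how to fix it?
Bug: This is a non-aggregate query (no GROUP BY, no aggregates), so in SQLite the HAVING clause is invalid here; a row-level condition belongs in WHERE

Fix: Use WHERE for row-level filtering

Corrected query:
SELECT id, product, total FROM orders WHERE total > 639.83

Result:
id | product | total  
---+---------+--------
2  | Mouse   | 1230.99
3  | Phone   | 1851.76
4  | Webcam  | 1297.01
5  | Phone   | 702.07 
7  | Headset | 1458.99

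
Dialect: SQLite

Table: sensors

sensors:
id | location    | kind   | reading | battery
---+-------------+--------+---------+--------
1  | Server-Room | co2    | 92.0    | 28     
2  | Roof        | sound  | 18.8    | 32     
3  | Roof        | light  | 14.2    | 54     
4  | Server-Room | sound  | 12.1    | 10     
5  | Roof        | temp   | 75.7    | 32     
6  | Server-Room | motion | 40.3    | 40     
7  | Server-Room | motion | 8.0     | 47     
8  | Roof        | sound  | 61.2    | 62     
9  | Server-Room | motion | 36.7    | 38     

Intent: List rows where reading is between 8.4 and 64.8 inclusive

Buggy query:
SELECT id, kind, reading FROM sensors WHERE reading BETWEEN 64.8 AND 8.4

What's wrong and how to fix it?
Bug: The bounds are reversed; BETWEEN a AND b requires a <= b to match anything

Fix: Write BETWEEN 8.4 AND 64.8

Corrected query:
SELECT id, kind, reading FROM sensors WHERE reading BETWEEN 8.4 AND 64.8

Result:
id | kind   | reading
---+--------+--------
2  | sound  | 18.8   
3  | light  | 14.2   
4  | sound  | 12.1   
6  | motion | 40.3   
8  | sound  | 61.2   
9  | motion | 36.7   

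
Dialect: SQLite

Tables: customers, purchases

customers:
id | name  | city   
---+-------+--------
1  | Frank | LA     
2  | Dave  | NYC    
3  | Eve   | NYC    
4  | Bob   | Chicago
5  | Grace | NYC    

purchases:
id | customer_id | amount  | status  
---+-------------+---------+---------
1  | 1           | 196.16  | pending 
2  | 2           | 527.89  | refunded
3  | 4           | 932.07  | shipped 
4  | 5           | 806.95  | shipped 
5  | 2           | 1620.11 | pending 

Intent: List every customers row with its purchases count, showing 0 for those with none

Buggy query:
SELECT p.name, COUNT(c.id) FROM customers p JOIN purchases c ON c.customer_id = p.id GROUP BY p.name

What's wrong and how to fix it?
Bug: INNER JOIN drops customers rows that have no matching purchases rows

Fix: Use LEFT JOIN so parents without children still appear (COUNT(c.id) gives 0)

Corrected query:
SELECT p.name, COUNT(c.id) FROM customers p LEFT JOIN purchases c ON c.customer_id = p.id GROUP BY p.name

Result:
name  | COUNT(c.id)
------+------------
Bob   | 1          
Dave  | 2          
Eve   | 0          
Frank | 1          
Grace | 1          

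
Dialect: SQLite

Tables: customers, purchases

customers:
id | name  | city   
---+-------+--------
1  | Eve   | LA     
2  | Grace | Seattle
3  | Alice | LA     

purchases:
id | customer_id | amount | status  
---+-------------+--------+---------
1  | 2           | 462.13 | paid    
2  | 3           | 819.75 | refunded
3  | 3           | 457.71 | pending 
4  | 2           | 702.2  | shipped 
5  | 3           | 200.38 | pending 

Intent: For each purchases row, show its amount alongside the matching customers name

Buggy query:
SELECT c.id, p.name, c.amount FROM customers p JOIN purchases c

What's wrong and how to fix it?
Bug: JOIN with no ON clause produces a cartesian product; every purchases row pairs with every customers row

Fix: Specify the join condition linking the foreign key to the parent id

Corrected query:
SELECT c.id, p.name, c.amount FROM customers p JOIN purchases c ON c.customer_id = p.id

Result:
id | name  | amount
---+-------+-------
1  | Grace | 462.13
2  | Alice | 819.75
3  | Alice | 457.71
4  | Grace | 702.2 
5  | Alice | 200.38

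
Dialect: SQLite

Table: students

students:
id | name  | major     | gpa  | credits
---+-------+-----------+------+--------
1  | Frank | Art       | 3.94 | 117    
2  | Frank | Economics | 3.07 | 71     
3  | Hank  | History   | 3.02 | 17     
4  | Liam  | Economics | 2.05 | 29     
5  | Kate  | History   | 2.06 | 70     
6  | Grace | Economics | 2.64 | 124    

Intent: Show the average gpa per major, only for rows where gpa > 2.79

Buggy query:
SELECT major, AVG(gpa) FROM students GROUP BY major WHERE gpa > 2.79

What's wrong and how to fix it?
Bug: WHERE cannot follow GROUP BY

Fix: Move the WHERE clause before GROUP BY

Corrected query:
SELECT major, AVG(gpa) FROM students WHERE gpa > 2.79 GROUP BY major

Result:
major     | AVG(gpa)
----------+---------
Art       | 3.94    
Economics | 3.07    
History   | 3.02    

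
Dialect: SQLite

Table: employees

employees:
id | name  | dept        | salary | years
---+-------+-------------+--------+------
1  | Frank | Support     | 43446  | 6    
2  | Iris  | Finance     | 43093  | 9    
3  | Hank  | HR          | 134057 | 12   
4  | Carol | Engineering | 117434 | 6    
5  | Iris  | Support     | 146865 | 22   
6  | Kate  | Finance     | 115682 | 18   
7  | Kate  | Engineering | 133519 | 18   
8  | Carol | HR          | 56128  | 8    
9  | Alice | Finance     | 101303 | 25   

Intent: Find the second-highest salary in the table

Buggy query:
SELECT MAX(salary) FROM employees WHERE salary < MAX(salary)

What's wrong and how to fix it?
Bug: The inner MAX is an aggregate inside WHERE, which is not allowed

Fix: Put the inner MAX in a scalar subquery

Corrected query:
SELECT MAX(salary) FROM employees WHERE salary < (SELECT MAX(salary) FROM employees)

Result:
MAX(salary)
-----------
134057     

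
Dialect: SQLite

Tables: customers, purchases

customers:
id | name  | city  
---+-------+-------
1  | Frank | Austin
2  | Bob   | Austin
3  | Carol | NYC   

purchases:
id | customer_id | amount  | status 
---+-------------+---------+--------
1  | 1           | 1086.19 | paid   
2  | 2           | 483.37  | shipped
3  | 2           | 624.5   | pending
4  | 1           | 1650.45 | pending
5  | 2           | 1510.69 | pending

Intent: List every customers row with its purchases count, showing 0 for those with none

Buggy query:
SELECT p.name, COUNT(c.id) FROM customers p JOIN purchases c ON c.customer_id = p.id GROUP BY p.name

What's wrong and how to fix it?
Bug: INNER JOIN drops customers rows that have no matching purchases rows

Fix: Use LEFT JOIN so parents without children still appear (COUNT(c.id) gives 0)

Corrected query:
SELECT p.name, COUNT(c.id) FROM customers p LEFT JOIN purchases c ON c.customer_id = p.id GROUP BY p.name

Result:
name  | COUNT(c.id)
------+------------
Bob   | 3          
Carol | 0          
Frank | 2          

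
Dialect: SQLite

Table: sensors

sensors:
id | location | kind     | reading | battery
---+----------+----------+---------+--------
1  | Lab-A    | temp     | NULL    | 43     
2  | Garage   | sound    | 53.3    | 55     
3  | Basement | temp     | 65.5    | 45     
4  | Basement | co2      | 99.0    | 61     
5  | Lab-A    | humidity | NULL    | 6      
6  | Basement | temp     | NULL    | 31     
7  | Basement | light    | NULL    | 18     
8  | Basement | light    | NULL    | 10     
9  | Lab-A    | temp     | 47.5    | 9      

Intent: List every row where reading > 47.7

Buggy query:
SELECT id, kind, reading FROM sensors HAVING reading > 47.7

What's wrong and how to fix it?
Bug: HAVING filters the output of aggregation, but this query has no GROUP BY and no aggregate functions, so SQLite rejects it (HAVING clause on a non-aggregate query); the condition here is per row

Fix: Use WHERE for row-level filtering

Corrected query:
SELECT id, kind, reading FROM sensors WHERE reading > 47.7

Result:
id | kind  | reading
---+-------+--------
2  | sound | 53.3   
3  | temp  | 65.5   
4  | co2   | 99     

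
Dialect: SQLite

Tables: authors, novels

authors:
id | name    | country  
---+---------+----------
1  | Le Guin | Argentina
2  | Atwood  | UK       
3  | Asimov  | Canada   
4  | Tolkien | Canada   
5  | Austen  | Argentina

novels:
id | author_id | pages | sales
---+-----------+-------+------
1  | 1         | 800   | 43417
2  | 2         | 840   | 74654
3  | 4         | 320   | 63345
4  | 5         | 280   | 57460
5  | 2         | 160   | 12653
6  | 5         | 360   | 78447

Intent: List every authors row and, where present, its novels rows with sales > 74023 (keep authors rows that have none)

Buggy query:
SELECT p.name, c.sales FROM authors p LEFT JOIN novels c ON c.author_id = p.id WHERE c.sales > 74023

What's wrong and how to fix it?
Bug: A WHERE condition on the right-hand table after LEFT JOIN drops unmatched parents

Fix: Move the right-table condition into the ON clause so unmatched parents are kept

Corrected query:
SELECT p.name, c.sales FROM authors p LEFT JOIN novels c ON c.author_id = p.id AND c.sales > 74023

Result:
name    | sales
--------+------
Le Guin | NULL 
Atwood  | 74654
Asimov  | NULL 
Tolkien | NULL 
Austen  | 78447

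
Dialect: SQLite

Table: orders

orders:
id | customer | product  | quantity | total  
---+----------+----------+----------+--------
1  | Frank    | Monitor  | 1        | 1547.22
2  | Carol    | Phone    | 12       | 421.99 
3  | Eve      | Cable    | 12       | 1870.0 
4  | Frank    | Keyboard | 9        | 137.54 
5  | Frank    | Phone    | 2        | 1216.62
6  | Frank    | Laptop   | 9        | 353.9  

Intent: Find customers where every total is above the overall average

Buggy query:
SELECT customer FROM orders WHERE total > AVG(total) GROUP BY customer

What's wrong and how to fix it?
Bug: AVG() is an aggregate; it can't sit directly in WHERE

Fix: Compute the overall average in a scalar subquery and compare each group's MIN against it in HAVING

Corrected query:
SELECT customer FROM orders GROUP BY customer HAVING MIN(total) > (SELECT AVG(total) FROM orders)

Result:
customer
--------
Eve     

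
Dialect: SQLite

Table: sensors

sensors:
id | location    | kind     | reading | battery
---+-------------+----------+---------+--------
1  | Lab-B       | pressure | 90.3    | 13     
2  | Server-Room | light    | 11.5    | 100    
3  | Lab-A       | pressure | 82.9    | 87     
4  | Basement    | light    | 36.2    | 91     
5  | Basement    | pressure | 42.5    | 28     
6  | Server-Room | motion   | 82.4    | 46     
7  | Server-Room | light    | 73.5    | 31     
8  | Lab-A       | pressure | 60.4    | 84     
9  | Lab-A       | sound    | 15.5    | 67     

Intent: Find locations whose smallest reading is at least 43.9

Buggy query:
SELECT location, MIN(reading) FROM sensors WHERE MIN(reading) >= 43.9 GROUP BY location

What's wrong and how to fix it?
Bug: Aggregates like MIN are computed per group after WHERE runs

Fix: Replace WHERE with HAVING after the GROUP BY

Corrected query:
SELECT location, MIN(reading) FROM sensors GROUP BY location HAVING MIN(reading) >= 43.9

Result:
location | MIN(reading)
---------+-------------
Lab-B    | 90.3        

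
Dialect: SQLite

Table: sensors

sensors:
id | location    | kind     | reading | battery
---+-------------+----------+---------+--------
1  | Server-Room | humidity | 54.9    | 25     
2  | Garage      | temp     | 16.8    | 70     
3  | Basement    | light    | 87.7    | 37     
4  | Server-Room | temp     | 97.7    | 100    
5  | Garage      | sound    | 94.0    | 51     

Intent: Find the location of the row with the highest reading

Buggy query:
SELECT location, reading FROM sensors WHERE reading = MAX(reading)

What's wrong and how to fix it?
Bug: MAX(reading) is an aggregate and cannot be used directly in WHERE

Fix: Wrap MAX in a scalar subquery so WHERE compares against a single value

Corrected query:
SELECT location, reading FROM sensors WHERE reading = (SELECT MAX(reading) FROM sensors)

Result:
location    | reading
------------+--------
Server-Room | 97.7   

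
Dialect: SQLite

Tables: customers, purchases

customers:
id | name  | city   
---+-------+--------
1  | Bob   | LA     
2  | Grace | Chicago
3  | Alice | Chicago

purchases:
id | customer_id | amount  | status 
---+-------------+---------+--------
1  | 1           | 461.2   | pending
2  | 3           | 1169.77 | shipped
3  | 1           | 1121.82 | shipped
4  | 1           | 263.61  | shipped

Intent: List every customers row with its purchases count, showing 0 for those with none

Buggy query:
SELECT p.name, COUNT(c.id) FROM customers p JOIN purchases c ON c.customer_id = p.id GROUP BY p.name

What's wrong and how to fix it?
Bug: INNER JOIN drops customers rows that have no matching purchases rows

Fix: Use LEFT JOIN so parents without children still appear (COUNT(c.id) gives 0)

Corrected query:
SELECT p.name, COUNT(c.id) FROM customers p LEFT JOIN purchases c ON c.customer_id = p.id GROUP BY p.name

Result:
name  | COUNT(c.id)
------+------------
Alice | 1          
Bob   | 3          
Grace | 0          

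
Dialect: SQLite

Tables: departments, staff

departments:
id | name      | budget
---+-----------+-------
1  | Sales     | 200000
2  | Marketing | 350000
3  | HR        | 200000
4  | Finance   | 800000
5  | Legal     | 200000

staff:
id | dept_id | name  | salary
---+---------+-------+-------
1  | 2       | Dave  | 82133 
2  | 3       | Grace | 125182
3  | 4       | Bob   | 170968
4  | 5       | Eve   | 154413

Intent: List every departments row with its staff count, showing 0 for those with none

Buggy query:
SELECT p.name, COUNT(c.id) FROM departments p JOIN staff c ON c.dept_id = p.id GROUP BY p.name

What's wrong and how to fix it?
Bug: INNER JOIN drops departments rows that have no matching staff rows

Fix: Use LEFT JOIN so parents without children still appear (COUNT(c.id) gives 0)

Corrected query:
SELECT p.name, COUNT(c.id) FROM departments p LEFT JOIN staff c ON c.dept_id = p.id GROUP BY p.name

Result:
name      | COUNT(c.id)
----------+------------
Finance   | 1          
HR        | 1          
Legal     | 1          
Marketing | 1          
Sales     | 0          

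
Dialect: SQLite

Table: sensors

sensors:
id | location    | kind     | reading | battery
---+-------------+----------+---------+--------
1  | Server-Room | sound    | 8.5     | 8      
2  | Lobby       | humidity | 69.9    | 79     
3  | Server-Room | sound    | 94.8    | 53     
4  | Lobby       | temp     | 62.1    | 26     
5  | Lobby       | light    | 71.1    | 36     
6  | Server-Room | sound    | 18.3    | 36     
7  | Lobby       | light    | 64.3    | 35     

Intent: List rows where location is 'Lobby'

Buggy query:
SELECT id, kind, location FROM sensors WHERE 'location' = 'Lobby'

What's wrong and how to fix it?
Bug: Single quotes denote string literals in SQL; the column name is being compared as a constant string

Fix: Reference the column as location without single quotes

Corrected query:
SELECT id, kind, location FROM sensors WHERE location = 'Lobby'

Result:
id | kind     | location
---+----------+---------
2  | humidity | Lobby   
4  | temp     | Lobby   
5  | light    | Lobby   
7  | light    | Lobby   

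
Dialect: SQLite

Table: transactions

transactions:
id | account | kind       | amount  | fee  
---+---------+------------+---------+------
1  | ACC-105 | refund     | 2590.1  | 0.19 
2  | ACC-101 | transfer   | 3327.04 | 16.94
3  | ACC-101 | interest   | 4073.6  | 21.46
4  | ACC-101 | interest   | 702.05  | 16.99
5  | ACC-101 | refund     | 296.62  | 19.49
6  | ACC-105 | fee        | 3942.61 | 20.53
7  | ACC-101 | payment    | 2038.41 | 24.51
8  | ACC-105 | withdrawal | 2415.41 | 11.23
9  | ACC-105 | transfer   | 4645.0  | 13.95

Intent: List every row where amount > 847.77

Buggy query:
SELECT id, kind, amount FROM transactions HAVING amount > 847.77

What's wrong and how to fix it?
Bug: HAVING filters the output of aggregation, but this query has no GROUP BY and no aggregate functions, so SQLite rejects it (HAVING clause on a non-aggregate query); the condition here is per row

Fix: Use WHERE for row-level filtering

Corrected query:
SELECT id, kind, amount FROM transactions WHERE amount > 847.77

Result:
id | kind       | amount 
---+------------+--------
1  | refund     | 2590.1 
2  | transfer   | 3327.04
3  | interest   | 4073.6 
6  | fee        | 3942.61
7  | payment    | 2038.41
8  | withdrawal | 2415.41
9  | transfer   | 4645   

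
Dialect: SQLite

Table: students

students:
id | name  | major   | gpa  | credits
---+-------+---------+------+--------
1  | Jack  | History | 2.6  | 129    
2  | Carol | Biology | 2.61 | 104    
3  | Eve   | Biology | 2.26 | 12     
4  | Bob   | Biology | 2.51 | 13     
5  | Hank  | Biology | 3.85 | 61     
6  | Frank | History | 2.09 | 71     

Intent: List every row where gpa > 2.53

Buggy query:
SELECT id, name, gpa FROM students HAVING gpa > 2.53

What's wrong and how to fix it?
Bug: HAVING filters the output of aggregation, but this query has no GROUP BY and no aggregate functions, so SQLite rejects it (HAVING clause on a non-aggregate query); the condition here is per row

Fix: Use WHERE for row-level filtering

Corrected query:
SELECT id, name, gpa FROM students WHERE gpa > 2.53

Result:
id | name  | gpa 
---+-------+-----
1  | Jack  | 2.6 
2  | Carol | 2.61
5  | Hank  | 3.85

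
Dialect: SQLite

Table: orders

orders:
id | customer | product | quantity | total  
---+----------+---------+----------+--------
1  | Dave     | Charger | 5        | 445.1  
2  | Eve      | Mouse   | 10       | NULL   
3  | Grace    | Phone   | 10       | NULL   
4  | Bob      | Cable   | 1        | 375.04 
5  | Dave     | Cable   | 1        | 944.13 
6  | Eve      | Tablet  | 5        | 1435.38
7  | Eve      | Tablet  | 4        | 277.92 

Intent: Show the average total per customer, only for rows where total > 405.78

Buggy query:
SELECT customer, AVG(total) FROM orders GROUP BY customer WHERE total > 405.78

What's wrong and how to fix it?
Bug: WHERE cannot follow GROUP BY

Fix: Move the WHERE clause before GROUP BY

Corrected query:
SELECT customer, AVG(total) FROM orders WHERE total > 405.78 GROUP BY customer

Result:
customer | AVG(total)
---------+-----------
Dave     | 694.615   
Eve      | 1435.38   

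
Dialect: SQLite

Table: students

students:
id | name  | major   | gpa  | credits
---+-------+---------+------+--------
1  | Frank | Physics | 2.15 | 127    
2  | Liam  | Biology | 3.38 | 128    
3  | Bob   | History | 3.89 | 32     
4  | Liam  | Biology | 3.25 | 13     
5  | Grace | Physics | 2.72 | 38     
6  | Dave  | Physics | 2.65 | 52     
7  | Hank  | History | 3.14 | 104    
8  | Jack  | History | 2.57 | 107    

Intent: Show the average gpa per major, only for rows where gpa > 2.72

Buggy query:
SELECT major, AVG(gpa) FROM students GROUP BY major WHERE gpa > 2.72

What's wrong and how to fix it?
Bug: WHERE cannot follow GROUP BY

Fix: Move the WHERE clause before GROUP BY

Corrected query:
SELECT major, AVG(gpa) FROM students WHERE gpa > 2.72 GROUP BY major

Result:
major   | AVG(gpa)
--------+---------
Biology | 3.315   
History | 3.515   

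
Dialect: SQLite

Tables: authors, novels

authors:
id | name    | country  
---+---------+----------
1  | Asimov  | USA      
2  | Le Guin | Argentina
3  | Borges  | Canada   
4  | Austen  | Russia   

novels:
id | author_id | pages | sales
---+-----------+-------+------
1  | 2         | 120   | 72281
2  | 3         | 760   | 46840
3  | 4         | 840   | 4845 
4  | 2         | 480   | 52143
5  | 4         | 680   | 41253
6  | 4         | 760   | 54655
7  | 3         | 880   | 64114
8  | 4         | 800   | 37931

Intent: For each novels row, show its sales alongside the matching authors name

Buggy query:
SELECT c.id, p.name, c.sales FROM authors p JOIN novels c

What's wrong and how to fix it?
Bug: JOIN with no ON clause produces a cartesian product; every novels row pairs with every authors row

Fix: Add ON c.author_id = p.id to the JOIN

Corrected query:
SELECT c.id, p.name, c.sales FROM authors p JOIN novels c ON c.author_id = p.id

Result:
id | name    | sales
---+---------+------
1  | Le Guin | 72281
2  | Borges  | 46840
3  | Austen  | 4845 
4  | Le Guin | 52143
5  | Austen  | 41253
6  | Austen  | 54655
7  | Borges  | 64114
8  | Austen  | 37931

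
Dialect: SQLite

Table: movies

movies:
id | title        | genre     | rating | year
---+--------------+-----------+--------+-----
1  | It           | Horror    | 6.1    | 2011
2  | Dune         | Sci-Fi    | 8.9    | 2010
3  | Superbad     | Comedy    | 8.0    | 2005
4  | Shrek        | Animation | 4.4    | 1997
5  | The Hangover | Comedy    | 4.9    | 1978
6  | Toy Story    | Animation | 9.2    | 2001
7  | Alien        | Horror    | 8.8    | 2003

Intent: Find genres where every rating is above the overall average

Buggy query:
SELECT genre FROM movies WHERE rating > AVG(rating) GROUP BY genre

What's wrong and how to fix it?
Bug: WHERE evaluates per row before aggregation, so AVG() is unavailable

Fix: Use a subquery for AVG and a HAVING MIN(...) filter so the condition holds for every row in the group

Corrected query:
SELECT genre FROM movies GROUP BY genre HAVING MIN(rating) > (SELECT AVG(rating) FROM movies)

Result:
genre 
------
Sci-Fi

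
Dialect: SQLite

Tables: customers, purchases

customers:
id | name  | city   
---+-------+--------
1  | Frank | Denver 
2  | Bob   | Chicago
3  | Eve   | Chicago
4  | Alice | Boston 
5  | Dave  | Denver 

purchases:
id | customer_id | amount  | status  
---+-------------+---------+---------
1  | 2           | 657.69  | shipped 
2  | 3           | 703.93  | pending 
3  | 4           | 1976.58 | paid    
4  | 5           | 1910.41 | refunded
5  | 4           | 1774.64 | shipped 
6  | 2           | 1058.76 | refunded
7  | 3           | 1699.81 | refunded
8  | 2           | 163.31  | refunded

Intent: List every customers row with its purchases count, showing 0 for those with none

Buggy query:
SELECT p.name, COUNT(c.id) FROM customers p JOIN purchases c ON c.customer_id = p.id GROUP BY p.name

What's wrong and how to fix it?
Bug: INNER JOIN drops customers rows that have no matching purchases rows

Fix: Use LEFT JOIN so parents without children still appear (COUNT(c.id) gives 0)

Corrected query:
SELECT p.name, COUNT(c.id) FROM customers p LEFT JOIN purchases c ON c.customer_id = p.id GROUP BY p.name

Result:
name  | COUNT(c.id)
------+------------
Alice | 2          
Bob   | 3          
Dave  | 1          
Eve   | 2          
Frank | 0          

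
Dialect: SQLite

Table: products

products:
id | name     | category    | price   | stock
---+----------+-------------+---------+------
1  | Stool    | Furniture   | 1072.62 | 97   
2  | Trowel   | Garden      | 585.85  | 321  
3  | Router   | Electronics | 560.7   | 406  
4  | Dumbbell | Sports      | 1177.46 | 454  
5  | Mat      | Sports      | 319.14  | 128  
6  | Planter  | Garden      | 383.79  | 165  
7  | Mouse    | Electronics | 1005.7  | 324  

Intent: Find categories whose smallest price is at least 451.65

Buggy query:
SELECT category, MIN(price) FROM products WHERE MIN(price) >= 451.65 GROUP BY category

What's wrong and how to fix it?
Bug: Aggregates like MIN are computed per group after WHERE runs

Fix: Use HAVING for the per-group MIN condition

Corrected query:
SELECT category, MIN(price) FROM products GROUP BY category HAVING MIN(price) >= 451.65

Result:
category    | MIN(price)
------------+-----------
Electronics | 560.7     
Furniture   | 1072.62   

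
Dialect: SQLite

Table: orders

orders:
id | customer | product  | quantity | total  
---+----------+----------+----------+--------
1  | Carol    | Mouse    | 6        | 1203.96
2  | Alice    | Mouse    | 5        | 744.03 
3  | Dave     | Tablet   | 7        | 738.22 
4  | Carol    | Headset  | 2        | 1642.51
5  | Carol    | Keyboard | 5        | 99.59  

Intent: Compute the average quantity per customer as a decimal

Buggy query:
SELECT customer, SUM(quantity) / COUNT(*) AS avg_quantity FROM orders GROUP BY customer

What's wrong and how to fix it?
Bug: SUM(quantity) and COUNT(*) are both integers; the division truncates the fractional part

Fix: Multiply by 1.0 (or CAST to REAL) to force floating-point division

Corrected query:
SELECT customer, SUM(quantity) * 1.0 / COUNT(*) AS avg_quantity FROM orders GROUP BY customer

Result:
customer | avg_quantity
---------+-------------
Alice    | 5           
Carol    | 4.333333    
Dave     | 7           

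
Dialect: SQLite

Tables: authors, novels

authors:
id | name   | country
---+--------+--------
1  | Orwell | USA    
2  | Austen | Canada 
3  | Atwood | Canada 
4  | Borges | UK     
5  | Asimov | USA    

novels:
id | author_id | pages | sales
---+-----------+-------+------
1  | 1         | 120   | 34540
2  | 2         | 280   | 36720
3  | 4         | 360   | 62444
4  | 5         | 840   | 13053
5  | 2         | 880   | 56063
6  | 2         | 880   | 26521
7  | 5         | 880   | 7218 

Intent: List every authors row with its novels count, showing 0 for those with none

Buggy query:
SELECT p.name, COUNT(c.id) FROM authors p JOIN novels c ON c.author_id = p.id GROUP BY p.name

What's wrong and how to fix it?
Bug: An inner join excludes parents with zero children

Fix: Switch to LEFT JOIN to retain unmatched parent rows

Corrected query:
SELECT p.name, COUNT(c.id) FROM authors p LEFT JOIN novels c ON c.author_id = p.id GROUP BY p.name

Result:
name   | COUNT(c.id)
-------+------------
Asimov | 2          
Atwood | 0          
Austen | 3          
Borges | 1          
Orwell | 1          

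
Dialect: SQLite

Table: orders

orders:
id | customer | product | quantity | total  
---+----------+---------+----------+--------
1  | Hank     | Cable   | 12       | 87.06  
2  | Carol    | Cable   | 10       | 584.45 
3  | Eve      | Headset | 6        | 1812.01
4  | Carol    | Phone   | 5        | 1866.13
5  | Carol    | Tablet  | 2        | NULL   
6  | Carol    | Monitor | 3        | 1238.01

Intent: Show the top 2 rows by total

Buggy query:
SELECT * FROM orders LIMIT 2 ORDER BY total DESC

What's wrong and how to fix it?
Bug: LIMIT must come after ORDER BY

Fix: Swap the clauses: ORDER BY first, then LIMIT

Corrected query:
SELECT * FROM orders ORDER BY total DESC LIMIT 2

Result:
id | customer | product | quantity | total  
---+----------+---------+----------+--------
4  | Carol    | Phone   | 5        | 1866.13
3  | Eve      | Headset | 6        | 1812.01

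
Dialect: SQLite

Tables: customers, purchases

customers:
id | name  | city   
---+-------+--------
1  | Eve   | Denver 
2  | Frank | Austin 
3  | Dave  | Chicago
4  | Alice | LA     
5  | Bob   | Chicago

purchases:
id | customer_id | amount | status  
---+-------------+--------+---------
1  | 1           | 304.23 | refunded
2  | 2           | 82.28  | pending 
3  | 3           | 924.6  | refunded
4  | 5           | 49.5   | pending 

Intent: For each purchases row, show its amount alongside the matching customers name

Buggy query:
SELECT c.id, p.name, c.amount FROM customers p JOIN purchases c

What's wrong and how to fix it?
Bug: JOIN with no ON clause produces a cartesian product; every purchases row pairs with every customers row

Fix: Specify the join condition linking the foreign key to the parent id

Corrected query:
SELECT c.id, p.name, c.amount FROM customers p JOIN purchases c ON c.customer_id = p.id

Result:
id | name  | amount
---+-------+-------
1  | Eve   | 304.23
2  | Frank | 82.28 
3  | Dave  | 924.6 
4  | Bob   | 49.5  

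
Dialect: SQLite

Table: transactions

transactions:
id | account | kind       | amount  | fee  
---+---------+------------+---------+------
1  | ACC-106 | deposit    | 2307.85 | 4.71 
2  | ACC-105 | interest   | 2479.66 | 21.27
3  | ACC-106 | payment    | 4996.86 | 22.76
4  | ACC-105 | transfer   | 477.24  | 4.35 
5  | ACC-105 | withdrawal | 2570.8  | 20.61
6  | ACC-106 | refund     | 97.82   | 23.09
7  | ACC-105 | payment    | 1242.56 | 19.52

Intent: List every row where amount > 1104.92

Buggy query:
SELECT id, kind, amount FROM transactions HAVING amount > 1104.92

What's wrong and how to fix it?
Bug: HAVING filters the output of aggregation, but this query has no GROUP BY and no aggregate functions, so SQLite rejects it (HAVING clause on a non-aggregate query); the condition here is per row

Fix: Use WHERE for row-level filtering

Corrected query:
SELECT id, kind, amount FROM transactions WHERE amount > 1104.92

Result:
id | kind       | amount 
---+------------+--------
1  | deposit    | 2307.85
2  | interest   | 2479.66
3  | payment    | 4996.86
5  | withdrawal | 2570.8 
7  | payment    | 1242.56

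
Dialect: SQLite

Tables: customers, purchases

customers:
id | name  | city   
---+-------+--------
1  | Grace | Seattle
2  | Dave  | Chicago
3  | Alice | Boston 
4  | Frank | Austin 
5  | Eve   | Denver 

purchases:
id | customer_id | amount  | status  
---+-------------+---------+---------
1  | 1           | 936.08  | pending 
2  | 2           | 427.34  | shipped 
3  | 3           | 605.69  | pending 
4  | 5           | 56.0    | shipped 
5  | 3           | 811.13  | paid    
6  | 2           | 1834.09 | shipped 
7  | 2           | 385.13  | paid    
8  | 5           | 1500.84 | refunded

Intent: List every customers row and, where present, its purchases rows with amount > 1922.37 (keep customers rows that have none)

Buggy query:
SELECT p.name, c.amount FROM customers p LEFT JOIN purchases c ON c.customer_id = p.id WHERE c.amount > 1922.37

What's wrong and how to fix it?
Bug: Filtering c.amount in WHERE discards the NULL rows produced by LEFT JOIN, turning it into an inner join

Fix: Put 'c.amount > 1922.37' in the JOIN's ON clause instead of WHERE

Corrected query:
SELECT p.name, c.amount FROM customers p LEFT JOIN purchases c ON c.customer_id = p.id AND c.amount > 1922.37

Result:
name  | amount
------+-------
Grace | NULL  
Dave  | NULL  
Alice | NULL  
Frank | NULL  
Eve   | NULL  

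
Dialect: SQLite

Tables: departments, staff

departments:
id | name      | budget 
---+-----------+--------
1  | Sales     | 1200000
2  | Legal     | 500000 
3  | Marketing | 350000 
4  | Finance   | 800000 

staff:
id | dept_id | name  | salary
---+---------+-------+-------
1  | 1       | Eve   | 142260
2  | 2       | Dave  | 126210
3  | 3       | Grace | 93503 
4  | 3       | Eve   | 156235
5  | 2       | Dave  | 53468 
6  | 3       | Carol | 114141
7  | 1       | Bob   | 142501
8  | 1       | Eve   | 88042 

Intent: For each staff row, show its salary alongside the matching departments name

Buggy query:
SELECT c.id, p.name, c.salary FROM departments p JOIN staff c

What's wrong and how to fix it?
Bug: Missing join condition: each staff row is matched to all departments rows instead of just its own

Fix: Specify the join condition linking the foreign key to the parent id

Corrected query:
SELECT c.id, p.name, c.salary FROM departments p JOIN staff c ON c.dept_id = p.id

Result:
id | name      | salary
---+-----------+-------
1  | Sales     | 142260
2  | Legal     | 126210
3  | Marketing | 93503 
4  | Marketing | 156235
5  | Legal     | 53468 
6  | Marketing | 114141
7  | Sales     | 142501
8  | Sales     | 88042 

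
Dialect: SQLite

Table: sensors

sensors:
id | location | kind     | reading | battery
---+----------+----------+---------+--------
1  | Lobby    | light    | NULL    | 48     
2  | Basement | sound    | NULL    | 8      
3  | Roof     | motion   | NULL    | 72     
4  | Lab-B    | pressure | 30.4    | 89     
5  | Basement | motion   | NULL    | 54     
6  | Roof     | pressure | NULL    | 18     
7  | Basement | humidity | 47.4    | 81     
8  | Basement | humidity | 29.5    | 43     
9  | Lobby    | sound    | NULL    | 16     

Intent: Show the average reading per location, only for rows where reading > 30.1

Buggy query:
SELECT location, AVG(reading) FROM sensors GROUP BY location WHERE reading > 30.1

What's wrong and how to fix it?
Bug: Row-level WHERE must come before GROUP BY in the clause order

Fix: Place WHERE between FROM and GROUP BY

Corrected query:
SELECT location, AVG(reading) FROM sensors WHERE reading > 30.1 GROUP BY location

Result:
location | AVG(reading)
---------+-------------
Basement | 47.4        
Lab-B    | 30.4        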